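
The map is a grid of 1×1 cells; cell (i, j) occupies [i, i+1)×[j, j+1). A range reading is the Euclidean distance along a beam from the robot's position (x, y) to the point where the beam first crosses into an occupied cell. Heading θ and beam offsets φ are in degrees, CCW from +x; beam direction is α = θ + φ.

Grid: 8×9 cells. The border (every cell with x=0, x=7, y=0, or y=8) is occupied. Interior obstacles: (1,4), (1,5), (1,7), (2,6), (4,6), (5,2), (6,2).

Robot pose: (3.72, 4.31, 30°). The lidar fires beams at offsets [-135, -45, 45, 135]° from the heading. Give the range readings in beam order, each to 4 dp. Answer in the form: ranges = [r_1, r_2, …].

ranges = [3.4268, 3.3957, 1.7496, 1.7807]

beam 1: φ=-135°, α=255°
  direction (-0.2588, -0.9659); cell (3,4); t to first gridline: x 2.7819, y 0.3209 (then +3.8637 / +1.0353)
    (3,3) via y @ 0.3209
    (3,2) via y @ 1.3562
    (3,1) via y @ 2.3915
    (2,1) via x @ 2.7819
    (2,0) via y @ 3.4268  # hit
  → r_1 = 3.4268
beam 2: φ=-45°, α=345°
  direction (0.9659, -0.2588); cell (3,4); t to first gridline: x 0.2899, y 1.1977 (then +1.0353 / +3.8637)
    (4,4) via x @ 0.2899
    (4,3) via y @ 1.1977
    (5,3) via x @ 1.3252
    (6,3) via x @ 2.3604
    (7,3) via x @ 3.3957  # hit
  → r_2 = 3.3957
beam 3: φ=45°, α=75°
  direction (0.2588, 0.9659); cell (3,4); t to first gridline: x 1.0818, y 0.7143 (then +3.8637 / +1.0353)
    (3,5) via y @ 0.7143
    (4,5) via x @ 1.0818
    (4,6) via y @ 1.7496  # hit
  → r_3 = 1.7496
beam 4: φ=135°, α=165°
  direction (-0.9659, 0.2588); cell (3,4); t to first gridline: x 0.7454, y 2.6660 (then +1.0353 / +3.8637)
    (2,4) via x @ 0.7454
    (1,4) via x @ 1.7807  # hit
  → r_4 = 1.7807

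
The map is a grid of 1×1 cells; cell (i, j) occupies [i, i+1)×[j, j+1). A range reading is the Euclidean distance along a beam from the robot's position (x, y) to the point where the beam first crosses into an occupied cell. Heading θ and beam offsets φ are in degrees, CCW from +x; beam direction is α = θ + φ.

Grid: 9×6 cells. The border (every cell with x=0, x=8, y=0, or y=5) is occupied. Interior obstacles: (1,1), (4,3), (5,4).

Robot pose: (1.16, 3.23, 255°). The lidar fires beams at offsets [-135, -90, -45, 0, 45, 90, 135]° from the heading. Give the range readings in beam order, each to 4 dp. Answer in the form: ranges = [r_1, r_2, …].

beam 1: φ=-135°, α=120°
  dir = (cos 120°, sin 120°) = (-0.5000, 0.8660); from cell (1,3)
  next x-line at t=0.3200, next y-line at t=0.8891; Δt_x=2.0000, Δt_y=1.1547
    x: enter (0,3) at t=0.3200 ← occupied
  → r_1 = 0.3200
beam 2: φ=-90°, α=165°
  dir = (cos 165°, sin 165°) = (-0.9659, 0.2588); from cell (1,3)
  next x-line at t=0.1656, next y-line at t=2.9751; Δt_x=1.0353, Δt_y=3.8637
    x: enter (0,3) at t=0.1656 ← occupied
  → r_2 = 0.1656
beam 3: φ=-45°, α=210°
  dir = (cos 210°, sin 210°) = (-0.8660, -0.5000); from cell (1,3)
  next x-line at t=0.1848, next y-line at t=0.4600; Δt_x=1.1547, Δt_y=2.0000
    x: enter (0,3) at t=0.1848 ← occupied
  → r_3 = 0.1848
beam 4: φ=0°, α=255°
  dir = (cos 255°, sin 255°) = (-0.2588, -0.9659); from cell (1,3)
  next x-line at t=0.6182, next y-line at t=0.2381; Δt_x=3.8637, Δt_y=1.0353
    y: enter (1,2) at t=0.2381
    x: enter (0,2) at t=0.6182 ← occupied
  → r_4 = 0.6182
beam 5: φ=45°, α=300°
  dir = (cos 300°, sin 300°) = (0.5000, -0.8660); from cell (1,3)
  next x-line at t=1.6800, next y-line at t=0.2656; Δt_x=2.0000, Δt_y=1.1547
    y: enter (1,2) at t=0.2656
    y: enter (1,1) at t=1.4203 ← occupied
  → r_5 = 1.4203
beam 6: φ=90°, α=345°
  dir = (cos 345°, sin 345°) = (0.9659, -0.2588); from cell (1,3)
  next x-line at t=0.8696, next y-line at t=0.8887; Δt_x=1.0353, Δt_y=3.8637
    x: enter (2,3) at t=0.8696
    y: enter (2,2) at t=0.8887
    x: enter (3,2) at t=1.9049
    x: enter (4,2) at t=2.9402
    x: enter (5,2) at t=3.9755
    y: enter (5,1) at t=4.7524
    x: enter (6,1) at t=5.0107
    x: enter (7,1) at t=6.0460
    x: enter (8,1) at t=7.0813 ← occupied
  → r_6 = 7.0813
beam 7: φ=135°, α=30°
  dir = (cos 30°, sin 30°) = (0.8660, 0.5000); from cell (1,3)
  next x-line at t=0.9699, next y-line at t=1.5400; Δt_x=1.1547, Δt_y=2.0000
    x: enter (2,3) at t=0.9699
    y: enter (2,4) at t=1.5400
    x: enter (3,4) at t=2.1246
    x: enter (4,4) at t=3.2793
    y: enter (4,5) at t=3.5400 ← occupied
  → r_7 = 3.5400

ranges = [0.3200, 0.1656, 0.1848, 0.6182, 1.4203, 7.0813, 3.5400]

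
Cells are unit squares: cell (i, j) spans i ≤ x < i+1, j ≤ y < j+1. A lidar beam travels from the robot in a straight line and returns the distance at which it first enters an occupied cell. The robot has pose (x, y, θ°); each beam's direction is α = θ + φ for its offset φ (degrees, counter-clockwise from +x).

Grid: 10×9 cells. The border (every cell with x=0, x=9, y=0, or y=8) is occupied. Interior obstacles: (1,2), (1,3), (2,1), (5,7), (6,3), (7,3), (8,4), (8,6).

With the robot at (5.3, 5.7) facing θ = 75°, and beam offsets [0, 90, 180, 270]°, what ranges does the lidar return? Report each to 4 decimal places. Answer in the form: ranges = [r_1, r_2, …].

beam 1: φ=0°, α=75°
  direction (0.2588, 0.9659); cell (5,5); t to first gridline: x 2.7046, y 0.3106 (then +3.8637 / +1.0353)
    (5,6) via y @ 0.3106
    (5,7) via y @ 1.3459  # hit
  → r_1 = 1.3459
beam 2: φ=90°, α=165°
  direction (-0.9659, 0.2588); cell (5,5); t to first gridline: x 0.3106, y 1.1591 (then +1.0353 / +3.8637)
    (4,5) via x @ 0.3106
    (4,6) via y @ 1.1591
    (3,6) via x @ 1.3459
    (2,6) via x @ 2.3811
    (1,6) via x @ 3.4164
    (0,6) via x @ 4.4517  # hit
  → r_2 = 4.4517
beam 3: φ=180°, α=255°
  direction (-0.2588, -0.9659); cell (5,5); t to first gridline: x 1.1591, y 0.7247 (then +3.8637 / +1.0353)
    (5,4) via y @ 0.7247
    (4,4) via x @ 1.1591
    (4,3) via y @ 1.7600
    (4,2) via y @ 2.7952
    (4,1) via y @ 3.8305
    (4,0) via y @ 4.8658  # hit
  → r_3 = 4.8658
beam 4: φ=270°, α=345°
  direction (0.9659, -0.2588); cell (5,5); t to first gridline: x 0.7247, y 2.7046 (then +1.0353 / +3.8637)
    (6,5) via x @ 0.7247
    (7,5) via x @ 1.7600
    (7,4) via y @ 2.7046
    (8,4) via x @ 2.7952  # hit
  → r_4 = 2.7952

ranges = [1.3459, 4.4517, 4.8658, 2.7952]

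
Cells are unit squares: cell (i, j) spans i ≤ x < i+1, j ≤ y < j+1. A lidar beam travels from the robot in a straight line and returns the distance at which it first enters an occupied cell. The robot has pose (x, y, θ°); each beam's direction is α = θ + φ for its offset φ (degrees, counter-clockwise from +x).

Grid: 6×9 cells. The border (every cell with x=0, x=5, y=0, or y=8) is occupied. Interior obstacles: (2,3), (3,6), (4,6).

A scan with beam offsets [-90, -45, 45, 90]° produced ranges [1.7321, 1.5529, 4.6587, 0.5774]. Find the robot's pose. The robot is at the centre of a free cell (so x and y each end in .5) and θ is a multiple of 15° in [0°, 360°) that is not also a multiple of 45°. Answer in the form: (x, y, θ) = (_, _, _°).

(x, y, θ) = (3.5, 3.5, 60°)

Candidates: 25 free-cell centres × 16 headings = 400 poses. Raycast each; keep the one whose scan matches to 4 dp.
  (1.5, 1.5, 165°): beam 1 = 1.9319 ≠ 1.7321 ✗
  (2.5, 4.5, 60°): beam 1 = 2.8868 ≠ 1.7321 ✗
  (3.5, 3.5, 195°): beam 1 = 4.6587 ≠ 1.7321 ✗
  (2.5, 5.5, 285°): beam 1 = 1.5529 ≠ 1.7321 ✗
  …
  (3.5, 3.5, 60°): r_1=1.7321, r_2=1.5529, r_3=4.6587, r_4=0.5774 — all match ✓
Unique over the lattice → pose = (3.5, 3.5, 60°).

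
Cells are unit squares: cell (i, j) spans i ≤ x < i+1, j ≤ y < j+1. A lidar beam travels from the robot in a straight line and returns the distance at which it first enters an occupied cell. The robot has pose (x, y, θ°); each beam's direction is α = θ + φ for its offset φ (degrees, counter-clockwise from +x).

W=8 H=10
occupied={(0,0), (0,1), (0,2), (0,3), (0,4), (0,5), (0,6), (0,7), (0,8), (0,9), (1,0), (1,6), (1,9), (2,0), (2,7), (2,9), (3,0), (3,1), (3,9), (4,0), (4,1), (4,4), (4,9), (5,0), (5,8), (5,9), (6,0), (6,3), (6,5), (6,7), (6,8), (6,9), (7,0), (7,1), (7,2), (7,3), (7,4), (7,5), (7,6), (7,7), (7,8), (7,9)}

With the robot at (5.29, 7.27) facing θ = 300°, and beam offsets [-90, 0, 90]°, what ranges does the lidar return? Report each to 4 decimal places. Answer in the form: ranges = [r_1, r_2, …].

ranges = [4.9537, 1.4665, 0.8198]

beam 1: φ=-90°, α=210°
  cosα=-0.8660 sinα=-0.5000 | (5,7) | tMaxX 0.3349 tMaxY 0.5400 | tΔX 1.1547 tΔY 2.0000
    t=0.3349 [x] (4,7)
    t=0.5400 [y] (4,6)
    t=1.4896 [x] (3,6)
    t=2.5400 [y] (3,5)
    t=2.6443 [x] (2,5)
    t=3.7990 [x] (1,5)
    t=4.5400 [y] (1,4)
    t=4.9537 [x] (0,4) — stop
  → r_1 = 4.9537
beam 2: φ=0°, α=300°
  cosα=0.5000 sinα=-0.8660 | (5,7) | tMaxX 1.4200 tMaxY 0.3118 | tΔX 2.0000 tΔY 1.1547
    t=0.3118 [y] (5,6)
    t=1.4200 [x] (6,6)
    t=1.4665 [y] (6,5) — stop
  → r_2 = 1.4665
beam 3: φ=90°, α=30°
  cosα=0.8660 sinα=0.5000 | (5,7) | tMaxX 0.8198 tMaxY 1.4600 | tΔX 1.1547 tΔY 2.0000
    t=0.8198 [x] (6,7) — stop
  → r_3 = 0.8198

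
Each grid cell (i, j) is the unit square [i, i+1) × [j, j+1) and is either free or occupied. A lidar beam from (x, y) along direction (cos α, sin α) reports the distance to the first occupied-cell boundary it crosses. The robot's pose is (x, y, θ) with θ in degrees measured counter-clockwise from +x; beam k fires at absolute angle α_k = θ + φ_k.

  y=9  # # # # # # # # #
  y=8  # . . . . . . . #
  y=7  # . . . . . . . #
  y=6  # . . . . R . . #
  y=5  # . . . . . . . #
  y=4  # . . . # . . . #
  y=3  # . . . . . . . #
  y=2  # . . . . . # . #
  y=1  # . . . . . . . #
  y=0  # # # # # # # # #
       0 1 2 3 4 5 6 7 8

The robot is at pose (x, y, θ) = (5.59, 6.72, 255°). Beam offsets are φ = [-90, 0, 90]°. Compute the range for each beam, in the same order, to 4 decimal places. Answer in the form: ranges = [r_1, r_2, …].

ranges = [4.7519, 2.2796, 2.4950]

beam 1: φ=-90°, α=165°
  d=(-0.9659,0.2588)  start (5,6)  tX=0.6108 tY=1.0818  stride 1/|dx|=1.0353 1/|dy|=3.8637
    cross x-line → (4,6), t=0.6108
    cross y-line → (4,7), t=1.0818
    cross x-line → (3,7), t=1.6461
    cross x-line → (2,7), t=2.6814
    cross x-line → (1,7), t=3.7166
    cross x-line → (0,7), t=4.7519 (wall)
  → r_1 = 4.7519
beam 2: φ=0°, α=255°
  d=(-0.2588,-0.9659)  start (5,6)  tX=2.2796 tY=0.7454  stride 1/|dx|=3.8637 1/|dy|=1.0353
    cross y-line → (5,5), t=0.7454
    cross y-line → (5,4), t=1.7807
    cross x-line → (4,4), t=2.2796 (wall)
  → r_2 = 2.2796
beam 3: φ=90°, α=345°
  d=(0.9659,-0.2588)  start (5,6)  tX=0.4245 tY=2.7819  stride 1/|dx|=1.0353 1/|dy|=3.8637
    cross x-line → (6,6), t=0.4245
    cross x-line → (7,6), t=1.4597
    cross x-line → (8,6), t=2.4950 (wall)
  → r_3 = 2.4950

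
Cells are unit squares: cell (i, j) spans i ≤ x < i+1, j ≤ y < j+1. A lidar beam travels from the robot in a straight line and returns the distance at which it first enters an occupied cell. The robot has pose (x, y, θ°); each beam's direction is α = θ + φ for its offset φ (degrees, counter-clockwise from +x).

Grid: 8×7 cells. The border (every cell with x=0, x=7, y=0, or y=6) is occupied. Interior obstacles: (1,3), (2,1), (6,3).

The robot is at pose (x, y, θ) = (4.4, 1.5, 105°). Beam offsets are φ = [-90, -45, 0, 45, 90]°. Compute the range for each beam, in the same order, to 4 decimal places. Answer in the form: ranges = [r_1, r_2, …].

ranges = [2.6917, 5.1962, 4.6587, 3.0000, 1.4494]

beam 1: φ=-90°, α=15°
  d=(0.9659,0.2588)  start (4,1)  tX=0.6212 tY=1.9319  stride 1/|dx|=1.0353 1/|dy|=3.8637
    cross x-line → (5,1), t=0.6212
    cross x-line → (6,1), t=1.6564
    cross y-line → (6,2), t=1.9319
    cross x-line → (7,2), t=2.6917 (wall)
  → r_1 = 2.6917
beam 2: φ=-45°, α=60°
  d=(0.5000,0.8660)  start (4,1)  tX=1.2000 tY=0.5774  stride 1/|dx|=2.0000 1/|dy|=1.1547
    cross y-line → (4,2), t=0.5774
    cross x-line → (5,2), t=1.2000
    cross y-line → (5,3), t=1.7321
    cross y-line → (5,4), t=2.8868
    cross x-line → (6,4), t=3.2000
    cross y-line → (6,5), t=4.0415
    cross y-line → (6,6), t=5.1962 (wall)
  → r_2 = 5.1962
beam 3: φ=0°, α=105°
  d=(-0.2588,0.9659)  start (4,1)  tX=1.5455 tY=0.5176  stride 1/|dx|=3.8637 1/|dy|=1.0353
    cross y-line → (4,2), t=0.5176
    cross x-line → (3,2), t=1.5455
    cross y-line → (3,3), t=1.5529
    cross y-line → (3,4), t=2.5882
    cross y-line → (3,5), t=3.6235
    cross y-line → (3,6), t=4.6587 (wall)
  → r_3 = 4.6587
beam 4: φ=45°, α=150°
  d=(-0.8660,0.5000)  start (4,1)  tX=0.4619 tY=1.0000  stride 1/|dx|=1.1547 1/|dy|=2.0000
    cross x-line → (3,1), t=0.4619
    cross y-line → (3,2), t=1.0000
    cross x-line → (2,2), t=1.6166
    cross x-line → (1,2), t=2.7713
    cross y-line → (1,3), t=3.0000 (wall)
  → r_4 = 3.0000
beam 5: φ=90°, α=195°
  d=(-0.9659,-0.2588)  start (4,1)  tX=0.4141 tY=1.9319  stride 1/|dx|=1.0353 1/|dy|=3.8637
    cross x-line → (3,1), t=0.4141
    cross x-line → (2,1), t=1.4494 (wall)
  → r_5 = 1.4494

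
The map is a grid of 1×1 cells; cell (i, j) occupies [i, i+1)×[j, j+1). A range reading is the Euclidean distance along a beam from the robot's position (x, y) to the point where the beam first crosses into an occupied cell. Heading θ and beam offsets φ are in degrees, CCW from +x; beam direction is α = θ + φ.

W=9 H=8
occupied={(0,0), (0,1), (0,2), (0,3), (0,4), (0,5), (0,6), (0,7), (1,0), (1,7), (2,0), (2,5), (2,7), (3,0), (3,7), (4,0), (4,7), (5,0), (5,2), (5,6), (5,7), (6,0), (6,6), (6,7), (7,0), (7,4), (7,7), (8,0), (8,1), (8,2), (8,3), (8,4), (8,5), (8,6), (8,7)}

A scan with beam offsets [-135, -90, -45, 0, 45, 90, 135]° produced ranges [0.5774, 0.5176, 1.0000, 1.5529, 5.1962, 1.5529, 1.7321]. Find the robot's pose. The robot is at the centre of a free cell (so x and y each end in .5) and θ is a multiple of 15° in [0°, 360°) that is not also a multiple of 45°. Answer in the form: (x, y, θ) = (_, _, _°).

(x, y, θ) = (7.5, 2.5, 105°)

Candidates: 37 free-cell centres × 16 headings = 592 poses. Raycast each; keep the one whose scan matches to 4 dp.
  (3.5, 2.5, 330°): beam 1 = 2.5882 ≠ 0.5774 ✗
  (2.5, 2.5, 75°): beam 1 = 1.7321 ≠ 0.5774 ✗
  (4.5, 5.5, 210°): beam 1 = 1.5529 ≠ 0.5774 ✗
  …
  (7.5, 2.5, 105°): r_1=0.5774, r_2=0.5176, r_3=1.0000, r_4=1.5529, r_5=5.1962, r_6=1.5529, r_7=1.7321 — all match ✓
No second candidate reproduces the full scan.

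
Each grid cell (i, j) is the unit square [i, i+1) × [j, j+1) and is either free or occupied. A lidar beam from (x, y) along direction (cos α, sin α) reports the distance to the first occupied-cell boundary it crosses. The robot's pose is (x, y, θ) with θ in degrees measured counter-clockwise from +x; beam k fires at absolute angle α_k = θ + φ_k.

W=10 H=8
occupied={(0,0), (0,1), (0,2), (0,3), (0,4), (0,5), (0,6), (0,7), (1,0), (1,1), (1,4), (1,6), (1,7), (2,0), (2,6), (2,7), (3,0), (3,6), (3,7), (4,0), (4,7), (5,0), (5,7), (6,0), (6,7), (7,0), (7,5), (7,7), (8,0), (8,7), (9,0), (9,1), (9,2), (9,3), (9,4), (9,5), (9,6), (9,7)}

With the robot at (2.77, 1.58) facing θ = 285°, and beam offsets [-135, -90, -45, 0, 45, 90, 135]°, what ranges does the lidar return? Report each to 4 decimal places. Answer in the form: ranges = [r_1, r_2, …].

ranges = [2.0438, 0.7972, 0.6697, 0.6005, 1.1600, 6.4498, 6.2585]

beam 1: φ=-135°, α=150°
  dir = (cos 150°, sin 150°) = (-0.8660, 0.5000); from cell (2,1)
  next x-line at t=0.8891, next y-line at t=0.8400; Δt_x=1.1547, Δt_y=2.0000
    y: enter (2,2) at t=0.8400
    x: enter (1,2) at t=0.8891
    x: enter (0,2) at t=2.0438 ← occupied
  → r_1 = 2.0438
beam 2: φ=-90°, α=195°
  dir = (cos 195°, sin 195°) = (-0.9659, -0.2588); from cell (2,1)
  next x-line at t=0.7972, next y-line at t=2.2409; Δt_x=1.0353, Δt_y=3.8637
    x: enter (1,1) at t=0.7972 ← occupied
  → r_2 = 0.7972
beam 3: φ=-45°, α=240°
  dir = (cos 240°, sin 240°) = (-0.5000, -0.8660); from cell (2,1)
  next x-line at t=1.5400, next y-line at t=0.6697; Δt_x=2.0000, Δt_y=1.1547
    y: enter (2,0) at t=0.6697 ← occupied
  → r_3 = 0.6697
beam 4: φ=0°, α=285°
  dir = (cos 285°, sin 285°) = (0.2588, -0.9659); from cell (2,1)
  next x-line at t=0.8887, next y-line at t=0.6005; Δt_x=3.8637, Δt_y=1.0353
    y: enter (2,0) at t=0.6005 ← occupied
  → r_4 = 0.6005
beam 5: φ=45°, α=330°
  dir = (cos 330°, sin 330°) = (0.8660, -0.5000); from cell (2,1)
  next x-line at t=0.2656, next y-line at t=1.1600; Δt_x=1.1547, Δt_y=2.0000
    x: enter (3,1) at t=0.2656
    y: enter (3,0) at t=1.1600 ← occupied
  → r_5 = 1.1600
beam 6: φ=90°, α=15°
  dir = (cos 15°, sin 15°) = (0.9659, 0.2588); from cell (2,1)
  next x-line at t=0.2381, next y-line at t=1.6228; Δt_x=1.0353, Δt_y=3.8637
    x: enter (3,1) at t=0.2381
    x: enter (4,1) at t=1.2734
    y: enter (4,2) at t=1.6228
    x: enter (5,2) at t=2.3087
    x: enter (6,2) at t=3.3439
    x: enter (7,2) at t=4.3792
    x: enter (8,2) at t=5.4145
    y: enter (8,3) at t=5.4865
    x: enter (9,3) at t=6.4498 ← occupied
  → r_6 = 6.4498
beam 7: φ=135°, α=60°
  dir = (cos 60°, sin 60°) = (0.5000, 0.8660); from cell (2,1)
  next x-line at t=0.4600, next y-line at t=0.4850; Δt_x=2.0000, Δt_y=1.1547
    x: enter (3,1) at t=0.4600
    y: enter (3,2) at t=0.4850
    y: enter (3,3) at t=1.6397
    x: enter (4,3) at t=2.4600
    y: enter (4,4) at t=2.7944
    y: enter (4,5) at t=3.9491
    x: enter (5,5) at t=4.4600
    y: enter (5,6) at t=5.1038
    y: enter (5,7) at t=6.2585 ← occupied
  → r_7 = 6.2585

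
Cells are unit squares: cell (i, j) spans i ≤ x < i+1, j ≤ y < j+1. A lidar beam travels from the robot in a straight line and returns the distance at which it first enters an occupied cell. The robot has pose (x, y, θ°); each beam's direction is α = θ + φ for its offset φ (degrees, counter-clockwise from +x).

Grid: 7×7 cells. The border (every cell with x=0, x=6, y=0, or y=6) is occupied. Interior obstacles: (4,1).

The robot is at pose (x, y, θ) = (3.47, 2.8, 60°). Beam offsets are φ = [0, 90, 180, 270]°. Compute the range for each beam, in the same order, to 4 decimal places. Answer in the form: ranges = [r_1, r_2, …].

ranges = [3.6950, 2.8521, 2.0785, 1.6000]

beam 1: φ=0°, α=60°
  d=(0.5000,0.8660)  start (3,2)  tX=1.0600 tY=0.2309  stride 1/|dx|=2.0000 1/|dy|=1.1547
    cross y-line → (3,3), t=0.2309
    cross x-line → (4,3), t=1.0600
    cross y-line → (4,4), t=1.3856
    cross y-line → (4,5), t=2.5403
    cross x-line → (5,5), t=3.0600
    cross y-line → (5,6), t=3.6950 (wall)
  → r_1 = 3.6950
beam 2: φ=90°, α=150°
  d=(-0.8660,0.5000)  start (3,2)  tX=0.5427 tY=0.4000  stride 1/|dx|=1.1547 1/|dy|=2.0000
    cross y-line → (3,3), t=0.4000
    cross x-line → (2,3), t=0.5427
    cross x-line → (1,3), t=1.6974
    cross y-line → (1,4), t=2.4000
    cross x-line → (0,4), t=2.8521 (wall)
  → r_2 = 2.8521
beam 3: φ=180°, α=240°
  d=(-0.5000,-0.8660)  start (3,2)  tX=0.9400 tY=0.9238  stride 1/|dx|=2.0000 1/|dy|=1.1547
    cross y-line → (3,1), t=0.9238
    cross x-line → (2,1), t=0.9400
    cross y-line → (2,0), t=2.0785 (wall)
  → r_3 = 2.0785
beam 4: φ=270°, α=330°
  d=(0.8660,-0.5000)  start (3,2)  tX=0.6120 tY=1.6000  stride 1/|dx|=1.1547 1/|dy|=2.0000
    cross x-line → (4,2), t=0.6120
    cross y-line → (4,1), t=1.6000 (wall)
  → r_4 = 1.6000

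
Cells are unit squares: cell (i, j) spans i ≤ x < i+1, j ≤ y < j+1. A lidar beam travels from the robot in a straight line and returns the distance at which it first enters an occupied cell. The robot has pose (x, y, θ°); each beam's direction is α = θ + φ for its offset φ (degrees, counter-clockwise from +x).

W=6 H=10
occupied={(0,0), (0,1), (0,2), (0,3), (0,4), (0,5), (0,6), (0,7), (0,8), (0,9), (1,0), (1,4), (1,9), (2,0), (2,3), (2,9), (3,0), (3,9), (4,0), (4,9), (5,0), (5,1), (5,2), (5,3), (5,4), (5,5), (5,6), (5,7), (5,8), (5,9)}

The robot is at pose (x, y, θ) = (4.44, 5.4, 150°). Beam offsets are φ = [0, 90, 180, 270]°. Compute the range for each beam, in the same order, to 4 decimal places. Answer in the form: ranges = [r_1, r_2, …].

ranges = [3.9722, 5.0807, 0.6466, 1.1200]

beam 1: φ=0°, α=150°
  dir = (cos 150°, sin 150°) = (-0.8660, 0.5000); from cell (4,5)
  next x-line at t=0.5081, next y-line at t=1.2000; Δt_x=1.1547, Δt_y=2.0000
    x: enter (3,5) at t=0.5081
    y: enter (3,6) at t=1.2000
    x: enter (2,6) at t=1.6628
    x: enter (1,6) at t=2.8175
    y: enter (1,7) at t=3.2000
    x: enter (0,7) at t=3.9722 ← occupied
  → r_1 = 3.9722
beam 2: φ=90°, α=240°
  dir = (cos 240°, sin 240°) = (-0.5000, -0.8660); from cell (4,5)
  next x-line at t=0.8800, next y-line at t=0.4619; Δt_x=2.0000, Δt_y=1.1547
    y: enter (4,4) at t=0.4619
    x: enter (3,4) at t=0.8800
    y: enter (3,3) at t=1.6166
    y: enter (3,2) at t=2.7713
    x: enter (2,2) at t=2.8800
    y: enter (2,1) at t=3.9260
    x: enter (1,1) at t=4.8800
    y: enter (1,0) at t=5.0807 ← occupied
  → r_2 = 5.0807
beam 3: φ=180°, α=330°
  dir = (cos 330°, sin 330°) = (0.8660, -0.5000); from cell (4,5)
  next x-line at t=0.6466, next y-line at t=0.8000; Δt_x=1.1547, Δt_y=2.0000
    x: enter (5,5) at t=0.6466 ← occupied
  → r_3 = 0.6466
beam 4: φ=270°, α=60°
  dir = (cos 60°, sin 60°) = (0.5000, 0.8660); from cell (4,5)
  next x-line at t=1.1200, next y-line at t=0.6928; Δt_x=2.0000, Δt_y=1.1547
    y: enter (4,6) at t=0.6928
    x: enter (5,6) at t=1.1200 ← occupied
  → r_4 = 1.1200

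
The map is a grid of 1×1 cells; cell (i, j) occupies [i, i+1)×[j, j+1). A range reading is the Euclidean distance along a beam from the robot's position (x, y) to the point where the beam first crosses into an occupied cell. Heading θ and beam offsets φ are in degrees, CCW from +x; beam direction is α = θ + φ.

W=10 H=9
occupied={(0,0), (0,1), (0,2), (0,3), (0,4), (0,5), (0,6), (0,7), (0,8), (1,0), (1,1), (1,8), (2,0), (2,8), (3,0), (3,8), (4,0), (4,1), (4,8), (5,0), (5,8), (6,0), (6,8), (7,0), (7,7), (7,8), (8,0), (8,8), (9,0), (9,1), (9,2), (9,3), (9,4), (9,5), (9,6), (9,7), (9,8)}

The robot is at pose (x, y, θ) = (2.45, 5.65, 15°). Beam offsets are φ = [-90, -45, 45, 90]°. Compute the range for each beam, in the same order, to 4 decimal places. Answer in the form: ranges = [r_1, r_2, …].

beam 1: φ=-90°, α=285°
  dir = (cos 285°, sin 285°) = (0.2588, -0.9659); from cell (2,5)
  next x-line at t=2.1250, next y-line at t=0.6729; Δt_x=3.8637, Δt_y=1.0353
    y: enter (2,4) at t=0.6729
    y: enter (2,3) at t=1.7082
    x: enter (3,3) at t=2.1250
    y: enter (3,2) at t=2.7435
    y: enter (3,1) at t=3.7788
    y: enter (3,0) at t=4.8140 ← occupied
  → r_1 = 4.8140
beam 2: φ=-45°, α=330°
  dir = (cos 330°, sin 330°) = (0.8660, -0.5000); from cell (2,5)
  next x-line at t=0.6351, next y-line at t=1.3000; Δt_x=1.1547, Δt_y=2.0000
    x: enter (3,5) at t=0.6351
    y: enter (3,4) at t=1.3000
    x: enter (4,4) at t=1.7898
    x: enter (5,4) at t=2.9445
    y: enter (5,3) at t=3.3000
    x: enter (6,3) at t=4.0992
    x: enter (7,3) at t=5.2539
    y: enter (7,2) at t=5.3000
    x: enter (8,2) at t=6.4086
    y: enter (8,1) at t=7.3000
    x: enter (9,1) at t=7.5633 ← occupied
  → r_2 = 7.5633
beam 3: φ=45°, α=60°
  dir = (cos 60°, sin 60°) = (0.5000, 0.8660); from cell (2,5)
  next x-line at t=1.1000, next y-line at t=0.4041; Δt_x=2.0000, Δt_y=1.1547
    y: enter (2,6) at t=0.4041
    x: enter (3,6) at t=1.1000
    y: enter (3,7) at t=1.5588
    y: enter (3,8) at t=2.7135 ← occupied
  → r_3 = 2.7135
beam 4: φ=90°, α=105°
  dir = (cos 105°, sin 105°) = (-0.2588, 0.9659); from cell (2,5)
  next x-line at t=1.7387, next y-line at t=0.3623; Δt_x=3.8637, Δt_y=1.0353
    y: enter (2,6) at t=0.3623
    y: enter (2,7) at t=1.3976
    x: enter (1,7) at t=1.7387
    y: enter (1,8) at t=2.4329 ← occupied
  → r_4 = 2.4329

ranges = [4.8140, 7.5633, 2.7135, 2.4329]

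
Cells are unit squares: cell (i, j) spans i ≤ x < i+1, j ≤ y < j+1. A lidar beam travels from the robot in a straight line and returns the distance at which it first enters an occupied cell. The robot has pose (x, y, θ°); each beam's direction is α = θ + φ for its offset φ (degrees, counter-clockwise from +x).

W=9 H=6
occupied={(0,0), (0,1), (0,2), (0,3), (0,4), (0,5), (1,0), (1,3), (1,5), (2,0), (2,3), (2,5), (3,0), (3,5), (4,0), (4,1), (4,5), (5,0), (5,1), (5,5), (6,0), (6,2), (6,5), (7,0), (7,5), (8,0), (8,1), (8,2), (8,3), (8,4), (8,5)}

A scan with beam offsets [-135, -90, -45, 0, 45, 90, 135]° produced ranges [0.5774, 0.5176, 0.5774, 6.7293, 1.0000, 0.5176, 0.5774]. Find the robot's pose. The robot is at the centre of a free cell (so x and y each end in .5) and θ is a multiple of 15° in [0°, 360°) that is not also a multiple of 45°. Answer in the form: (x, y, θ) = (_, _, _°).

Candidates: 23 free-cell centres × 16 headings = 368 poses. Raycast each; keep the one whose scan matches to 4 dp.
  (3.5, 3.5, 30°): beam 1 = 2.5882 ≠ 0.5774 ✗
  (7.5, 2.5, 300°): beam 1 = 0.5176 ≠ 0.5774 ✗
  (3.5, 4.5, 120°): beam 1 = 4.6587 ≠ 0.5774 ✗
  (3.5, 1.5, 300°): beam 1 = 2.5882 ≠ 0.5774 ✗
  …
  (1.5, 4.5, 345°): r_1=0.5774, r_2=0.5176, r_3=0.5774, r_4=6.7293, r_5=1.0000, r_6=0.5176, r_7=0.5774 — all match ✓
Unique over the lattice → pose = (1.5, 4.5, 345°).

(x, y, θ) = (1.5, 4.5, 345°)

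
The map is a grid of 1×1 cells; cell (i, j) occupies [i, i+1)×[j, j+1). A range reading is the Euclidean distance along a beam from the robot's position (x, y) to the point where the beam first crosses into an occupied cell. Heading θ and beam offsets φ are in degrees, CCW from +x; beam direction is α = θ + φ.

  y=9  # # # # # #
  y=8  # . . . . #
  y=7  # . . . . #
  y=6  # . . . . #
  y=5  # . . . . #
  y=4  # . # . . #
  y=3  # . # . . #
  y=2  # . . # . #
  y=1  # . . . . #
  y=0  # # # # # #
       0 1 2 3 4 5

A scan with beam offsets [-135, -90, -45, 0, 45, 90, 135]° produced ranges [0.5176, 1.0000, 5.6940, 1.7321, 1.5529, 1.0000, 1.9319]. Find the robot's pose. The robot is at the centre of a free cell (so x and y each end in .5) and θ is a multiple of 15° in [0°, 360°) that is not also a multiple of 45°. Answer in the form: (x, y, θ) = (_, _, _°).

Enumerate (i+0.5, j+0.5, θ) over the 29 free cells and 16 admissible headings. For each, cast all 7 beams and compare to the given ranges.
  (3.5, 4.5, 240°): beam 1 = 4.6587 ≠ 0.5176 ✗
  (2.5, 5.5, 285°): beam 1 = 1.7321 ≠ 0.5176 ✗
  (2.5, 8.5, 195°): beam 1 = 0.5774 ≠ 0.5176 ✗
  (2.5, 8.5, 345°): beam 1 = 1.7321 ≠ 0.5176 ✗
  …
  (4.5, 3.5, 150°): r_1=0.5176, r_2=1.0000, r_3=5.6940, r_4=1.7321, r_5=1.5529, r_6=1.0000, r_7=1.9319 — all match ✓
Unique over the lattice → pose = (4.5, 3.5, 150°).

(x, y, θ) = (4.5, 3.5, 150°)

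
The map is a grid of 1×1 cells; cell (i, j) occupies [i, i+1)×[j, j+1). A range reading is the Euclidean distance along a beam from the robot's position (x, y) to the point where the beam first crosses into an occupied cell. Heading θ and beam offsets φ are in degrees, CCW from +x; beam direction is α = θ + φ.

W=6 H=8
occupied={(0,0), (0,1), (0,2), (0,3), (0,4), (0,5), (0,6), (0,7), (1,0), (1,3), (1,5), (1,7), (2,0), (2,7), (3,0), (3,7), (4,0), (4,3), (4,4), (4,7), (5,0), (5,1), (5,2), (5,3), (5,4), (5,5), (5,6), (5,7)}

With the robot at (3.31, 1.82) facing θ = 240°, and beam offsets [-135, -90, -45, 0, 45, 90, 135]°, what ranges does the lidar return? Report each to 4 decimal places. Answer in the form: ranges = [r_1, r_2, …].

ranges = [5.3627, 2.3600, 2.3915, 0.9469, 0.8489, 1.6400, 1.7496]

beam 1: φ=-135°, α=105°
  direction (-0.2588, 0.9659); cell (3,1); t to first gridline: x 1.1977, y 0.1863 (then +3.8637 / +1.0353)
    (3,2) via y @ 0.1863
    (2,2) via x @ 1.1977
    (2,3) via y @ 1.2216
    (2,4) via y @ 2.2569
    (2,5) via y @ 3.2922
    (2,6) via y @ 4.3275
    (1,6) via x @ 5.0615
    (1,7) via y @ 5.3627  # hit
  → r_1 = 5.3627
beam 2: φ=-90°, α=150°
  direction (-0.8660, 0.5000); cell (3,1); t to first gridline: x 0.3580, y 0.3600 (then +1.1547 / +2.0000)
    (2,1) via x @ 0.3580
    (2,2) via y @ 0.3600
    (1,2) via x @ 1.5127
    (1,3) via y @ 2.3600  # hit
  → r_2 = 2.3600
beam 3: φ=-45°, α=195°
  direction (-0.9659, -0.2588); cell (3,1); t to first gridline: x 0.3209, y 3.1682 (then +1.0353 / +3.8637)
    (2,1) via x @ 0.3209
    (1,1) via x @ 1.3562
    (0,1) via x @ 2.3915  # hit
  → r_3 = 2.3915
beam 4: φ=0°, α=240°
  direction (-0.5000, -0.8660); cell (3,1); t to first gridline: x 0.6200, y 0.9469 (then +2.0000 / +1.1547)
    (2,1) via x @ 0.6200
    (2,0) via y @ 0.9469  # hit
  → r_4 = 0.9469
beam 5: φ=45°, α=285°
  direction (0.2588, -0.9659); cell (3,1); t to first gridline: x 2.6660, y 0.8489 (then +3.8637 / +1.0353)
    (3,0) via y @ 0.8489  # hit
  → r_5 = 0.8489
beam 6: φ=90°, α=330°
  direction (0.8660, -0.5000); cell (3,1); t to first gridline: x 0.7967, y 1.6400 (then +1.1547 / +2.0000)
    (4,1) via x @ 0.7967
    (4,0) via y @ 1.6400  # hit
  → r_6 = 1.6400
beam 7: φ=135°, α=15°
  direction (0.9659, 0.2588); cell (3,1); t to first gridline: x 0.7143, y 0.6955 (then +1.0353 / +3.8637)
    (3,2) via y @ 0.6955
    (4,2) via x @ 0.7143
    (5,2) via x @ 1.7496  # hit
  → r_7 = 1.7496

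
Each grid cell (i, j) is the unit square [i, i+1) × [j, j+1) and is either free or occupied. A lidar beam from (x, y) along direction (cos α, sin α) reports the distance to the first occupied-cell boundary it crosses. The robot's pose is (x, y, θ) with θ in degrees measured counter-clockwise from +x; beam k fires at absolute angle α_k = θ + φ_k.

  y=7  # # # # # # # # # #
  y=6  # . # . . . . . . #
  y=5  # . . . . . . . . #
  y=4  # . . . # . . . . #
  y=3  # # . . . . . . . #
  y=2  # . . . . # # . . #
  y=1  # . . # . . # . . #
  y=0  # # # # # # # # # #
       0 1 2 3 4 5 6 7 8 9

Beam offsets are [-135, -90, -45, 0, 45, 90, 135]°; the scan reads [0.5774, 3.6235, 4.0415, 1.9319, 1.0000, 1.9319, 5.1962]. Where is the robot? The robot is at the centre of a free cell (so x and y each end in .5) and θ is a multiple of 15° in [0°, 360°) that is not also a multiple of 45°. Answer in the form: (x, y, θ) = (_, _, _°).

Candidates: 41 free-cell centres × 16 headings = 656 poses. Raycast each; keep the one whose scan matches to 4 dp.
  (2.5, 3.5, 345°): beam 2 = 2.5882 ≠ 3.6235 ✗
  (3.5, 6.5, 120°): beam 1 = 5.6940 ≠ 0.5774 ✗
  (8.5, 1.5, 60°): beam 1 = 0.5176 ≠ 0.5774 ✗
  (1.5, 2.5, 330°): beam 1 = 0.5176 ≠ 0.5774 ✗
  (5.5, 3.5, 105°): beam 1 = 1.0000 ≠ 0.5774 ✗
  …
  (4.5, 3.5, 255°): r_1=0.5774, r_2=3.6235, r_3=4.0415, r_4=1.9319, r_5=1.0000, r_6=1.9319, r_7=5.1962 — all match ✓
Unique over the lattice → pose = (4.5, 3.5, 255°).

(x, y, θ) = (4.5, 3.5, 255°)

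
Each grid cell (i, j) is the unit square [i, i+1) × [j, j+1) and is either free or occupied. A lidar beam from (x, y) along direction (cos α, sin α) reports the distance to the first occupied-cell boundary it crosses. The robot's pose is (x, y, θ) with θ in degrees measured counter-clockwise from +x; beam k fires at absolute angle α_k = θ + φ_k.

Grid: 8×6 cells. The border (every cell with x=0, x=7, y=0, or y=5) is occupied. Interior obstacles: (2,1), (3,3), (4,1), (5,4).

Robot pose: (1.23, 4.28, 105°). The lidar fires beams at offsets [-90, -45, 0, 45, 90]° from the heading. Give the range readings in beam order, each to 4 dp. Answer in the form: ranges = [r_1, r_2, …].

ranges = [2.7819, 0.8314, 0.7454, 0.2656, 0.2381]

beam 1: φ=-90°, α=15°
  cosα=0.9659 sinα=0.2588 | (1,4) | tMaxX 0.7972 tMaxY 2.7819 | tΔX 1.0353 tΔY 3.8637
    t=0.7972 [x] (2,4)
    t=1.8324 [x] (3,4)
    t=2.7819 [y] (3,5) — stop
  → r_1 = 2.7819
beam 2: φ=-45°, α=60°
  cosα=0.5000 sinα=0.8660 | (1,4) | tMaxX 1.5400 tMaxY 0.8314 | tΔX 2.0000 tΔY 1.1547
    t=0.8314 [y] (1,5) — stop
  → r_2 = 0.8314
beam 3: φ=0°, α=105°
  cosα=-0.2588 sinα=0.9659 | (1,4) | tMaxX 0.8887 tMaxY 0.7454 | tΔX 3.8637 tΔY 1.0353
    t=0.7454 [y] (1,5) — stop
  → r_3 = 0.7454
beam 4: φ=45°, α=150°
  cosα=-0.8660 sinα=0.5000 | (1,4) | tMaxX 0.2656 tMaxY 1.4400 | tΔX 1.1547 tΔY 2.0000
    t=0.2656 [x] (0,4) — stop
  → r_4 = 0.2656
beam 5: φ=90°, α=195°
  cosα=-0.9659 sinα=-0.2588 | (1,4) | tMaxX 0.2381 tMaxY 1.0818 | tΔX 1.0353 tΔY 3.8637
    t=0.2381 [x] (0,4) — stop
  → r_5 = 0.2381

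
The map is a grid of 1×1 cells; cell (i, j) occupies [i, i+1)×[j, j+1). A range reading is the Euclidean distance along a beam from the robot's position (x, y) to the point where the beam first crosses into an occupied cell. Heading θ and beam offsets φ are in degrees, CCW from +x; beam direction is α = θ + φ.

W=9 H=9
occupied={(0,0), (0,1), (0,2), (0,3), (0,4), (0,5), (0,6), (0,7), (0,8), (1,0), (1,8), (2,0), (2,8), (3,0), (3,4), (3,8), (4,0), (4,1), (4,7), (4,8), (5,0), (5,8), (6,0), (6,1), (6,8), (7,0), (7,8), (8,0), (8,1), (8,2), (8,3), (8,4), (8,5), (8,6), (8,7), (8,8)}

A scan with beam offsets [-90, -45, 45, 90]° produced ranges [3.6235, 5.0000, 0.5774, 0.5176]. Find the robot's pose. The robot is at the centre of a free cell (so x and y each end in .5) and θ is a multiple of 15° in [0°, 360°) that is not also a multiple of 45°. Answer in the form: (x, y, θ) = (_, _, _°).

(x, y, θ) = (7.5, 5.5, 285°)

Candidates: 45 free-cell centres × 16 headings = 720 poses. Raycast each; keep the one whose scan matches to 4 dp.
  (2.5, 6.5, 165°): beam 1 = 1.5529 ≠ 3.6235 ✗
  (7.5, 6.5, 30°): beam 1 = 1.0000 ≠ 3.6235 ✗
  (5.5, 1.5, 345°): beam 1 = 0.5176 ≠ 3.6235 ✗
  …
  (7.5, 5.5, 285°): r_1=3.6235, r_2=5.0000, r_3=0.5774, r_4=0.5176 — all match ✓
Unique over the lattice → pose = (7.5, 5.5, 285°).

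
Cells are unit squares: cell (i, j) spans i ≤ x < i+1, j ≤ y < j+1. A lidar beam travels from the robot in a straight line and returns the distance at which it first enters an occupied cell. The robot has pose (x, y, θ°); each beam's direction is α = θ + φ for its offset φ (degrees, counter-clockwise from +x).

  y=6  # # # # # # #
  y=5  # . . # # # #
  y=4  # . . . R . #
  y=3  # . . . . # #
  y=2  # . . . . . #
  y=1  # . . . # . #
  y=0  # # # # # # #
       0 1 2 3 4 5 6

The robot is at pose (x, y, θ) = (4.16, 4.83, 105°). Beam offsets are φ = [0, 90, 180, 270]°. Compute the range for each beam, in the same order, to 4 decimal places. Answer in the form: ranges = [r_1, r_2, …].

beam 1: φ=0°, α=105°
  d=(-0.2588,0.9659)  start (4,4)  tX=0.6182 tY=0.1760  stride 1/|dx|=3.8637 1/|dy|=1.0353
    cross y-line → (4,5), t=0.1760 (wall)
  → r_1 = 0.1760
beam 2: φ=90°, α=195°
  d=(-0.9659,-0.2588)  start (4,4)  tX=0.1656 tY=3.2069  stride 1/|dx|=1.0353 1/|dy|=3.8637
    cross x-line → (3,4), t=0.1656
    cross x-line → (2,4), t=1.2009
    cross x-line → (1,4), t=2.2362
    cross y-line → (1,3), t=3.2069
    cross x-line → (0,3), t=3.2715 (wall)
  → r_2 = 3.2715
beam 3: φ=180°, α=285°
  d=(0.2588,-0.9659)  start (4,4)  tX=3.2455 tY=0.8593  stride 1/|dx|=3.8637 1/|dy|=1.0353
    cross y-line → (4,3), t=0.8593
    cross y-line → (4,2), t=1.8946
    cross y-line → (4,1), t=2.9298 (wall)
  → r_3 = 2.9298
beam 4: φ=270°, α=15°
  d=(0.9659,0.2588)  start (4,4)  tX=0.8696 tY=0.6568  stride 1/|dx|=1.0353 1/|dy|=3.8637
    cross y-line → (4,5), t=0.6568 (wall)
  → r_4 = 0.6568

ranges = [0.1760, 3.2715, 2.9298, 0.6568]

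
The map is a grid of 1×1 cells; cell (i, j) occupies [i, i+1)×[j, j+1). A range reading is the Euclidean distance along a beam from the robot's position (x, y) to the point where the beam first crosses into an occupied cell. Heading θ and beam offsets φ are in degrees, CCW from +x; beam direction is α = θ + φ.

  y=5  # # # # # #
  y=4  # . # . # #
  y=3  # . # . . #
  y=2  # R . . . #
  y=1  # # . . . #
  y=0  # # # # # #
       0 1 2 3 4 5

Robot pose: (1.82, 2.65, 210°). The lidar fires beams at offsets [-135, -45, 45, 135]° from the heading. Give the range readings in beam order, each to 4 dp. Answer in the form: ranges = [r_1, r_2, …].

beam 1: φ=-135°, α=75°
  d=(0.2588,0.9659)  start (1,2)  tX=0.6955 tY=0.3623  stride 1/|dx|=3.8637 1/|dy|=1.0353
    cross y-line → (1,3), t=0.3623
    cross x-line → (2,3), t=0.6955 (wall)
  → r_1 = 0.6955
beam 2: φ=-45°, α=165°
  d=(-0.9659,0.2588)  start (1,2)  tX=0.8489 tY=1.3523  stride 1/|dx|=1.0353 1/|dy|=3.8637
    cross x-line → (0,2), t=0.8489 (wall)
  → r_2 = 0.8489
beam 3: φ=45°, α=255°
  d=(-0.2588,-0.9659)  start (1,2)  tX=3.1682 tY=0.6729  stride 1/|dx|=3.8637 1/|dy|=1.0353
    cross y-line → (1,1), t=0.6729 (wall)
  → r_3 = 0.6729
beam 4: φ=135°, α=345°
  d=(0.9659,-0.2588)  start (1,2)  tX=0.1863 tY=2.5114  stride 1/|dx|=1.0353 1/|dy|=3.8637
    cross x-line → (2,2), t=0.1863
    cross x-line → (3,2), t=1.2216
    cross x-line → (4,2), t=2.2569
    cross y-line → (4,1), t=2.5114
    cross x-line → (5,1), t=3.2922 (wall)
  → r_4 = 3.2922

ranges = [0.6955, 0.8489, 0.6729, 3.2922]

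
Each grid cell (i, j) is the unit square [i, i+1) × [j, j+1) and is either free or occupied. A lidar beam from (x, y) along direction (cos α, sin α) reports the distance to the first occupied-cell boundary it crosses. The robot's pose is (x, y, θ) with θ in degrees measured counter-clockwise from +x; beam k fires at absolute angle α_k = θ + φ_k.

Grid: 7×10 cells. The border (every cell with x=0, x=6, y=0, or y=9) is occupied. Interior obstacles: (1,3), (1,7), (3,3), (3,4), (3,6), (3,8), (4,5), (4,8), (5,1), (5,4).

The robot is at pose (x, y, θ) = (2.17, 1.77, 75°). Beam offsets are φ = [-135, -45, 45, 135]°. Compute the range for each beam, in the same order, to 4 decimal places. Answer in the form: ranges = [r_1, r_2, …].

ranges = [0.8891, 4.4225, 1.4203, 1.3510]

beam 1: φ=-135°, α=300°
  d=(0.5000,-0.8660)  start (2,1)  tX=1.6600 tY=0.8891  stride 1/|dx|=2.0000 1/|dy|=1.1547
    cross y-line → (2,0), t=0.8891 (wall)
  → r_1 = 0.8891
beam 2: φ=-45°, α=30°
  d=(0.8660,0.5000)  start (2,1)  tX=0.9584 tY=0.4600  stride 1/|dx|=1.1547 1/|dy|=2.0000
    cross y-line → (2,2), t=0.4600
    cross x-line → (3,2), t=0.9584
    cross x-line → (4,2), t=2.1131
    cross y-line → (4,3), t=2.4600
    cross x-line → (5,3), t=3.2678
    cross x-line → (6,3), t=4.4225 (wall)
  → r_2 = 4.4225
beam 3: φ=45°, α=120°
  d=(-0.5000,0.8660)  start (2,1)  tX=0.3400 tY=0.2656  stride 1/|dx|=2.0000 1/|dy|=1.1547
    cross y-line → (2,2), t=0.2656
    cross x-line → (1,2), t=0.3400
    cross y-line → (1,3), t=1.4203 (wall)
  → r_3 = 1.4203
beam 4: φ=135°, α=210°
  d=(-0.8660,-0.5000)  start (2,1)  tX=0.1963 tY=1.5400  stride 1/|dx|=1.1547 1/|dy|=2.0000
    cross x-line → (1,1), t=0.1963
    cross x-line → (0,1), t=1.3510 (wall)
  → r_4 = 1.3510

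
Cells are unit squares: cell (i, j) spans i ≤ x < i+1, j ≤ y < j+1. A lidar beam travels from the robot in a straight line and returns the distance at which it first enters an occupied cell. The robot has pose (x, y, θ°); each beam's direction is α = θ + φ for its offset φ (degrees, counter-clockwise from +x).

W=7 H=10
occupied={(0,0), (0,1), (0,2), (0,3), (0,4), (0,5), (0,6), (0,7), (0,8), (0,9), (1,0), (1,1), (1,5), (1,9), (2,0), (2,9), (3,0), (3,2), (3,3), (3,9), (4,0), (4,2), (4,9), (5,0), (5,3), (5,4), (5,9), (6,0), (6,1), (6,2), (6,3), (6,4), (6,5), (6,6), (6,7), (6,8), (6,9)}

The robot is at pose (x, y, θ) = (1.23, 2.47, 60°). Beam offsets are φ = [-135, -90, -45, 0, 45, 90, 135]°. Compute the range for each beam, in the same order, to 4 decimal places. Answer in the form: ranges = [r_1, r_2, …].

ranges = [0.4866, 2.9400, 1.8324, 7.5402, 0.8887, 0.2656, 0.2381]

beam 1: φ=-135°, α=285°
  cosα=0.2588 sinα=-0.9659 | (1,2) | tMaxX 2.9751 tMaxY 0.4866 | tΔX 3.8637 tΔY 1.0353
    t=0.4866 [y] (1,1) — stop
  → r_1 = 0.4866
beam 2: φ=-90°, α=330°
  cosα=0.8660 sinα=-0.5000 | (1,2) | tMaxX 0.8891 tMaxY 0.9400 | tΔX 1.1547 tΔY 2.0000
    t=0.8891 [x] (2,2)
    t=0.9400 [y] (2,1)
    t=2.0438 [x] (3,1)
    t=2.9400 [y] (3,0) — stop
  → r_2 = 2.9400
beam 3: φ=-45°, α=15°
  cosα=0.9659 sinα=0.2588 | (1,2) | tMaxX 0.7972 tMaxY 2.0478 | tΔX 1.0353 tΔY 3.8637
    t=0.7972 [x] (2,2)
    t=1.8324 [x] (3,2) — stop
  → r_3 = 1.8324
beam 4: φ=0°, α=60°
  cosα=0.5000 sinα=0.8660 | (1,2) | tMaxX 1.5400 tMaxY 0.6120 | tΔX 2.0000 tΔY 1.1547
    t=0.6120 [y] (1,3)
    t=1.5400 [x] (2,3)
    t=1.7667 [y] (2,4)
    t=2.9214 [y] (2,5)
    t=3.5400 [x] (3,5)
    t=4.0761 [y] (3,6)
    t=5.2308 [y] (3,7)
    t=5.5400 [x] (4,7)
    t=6.3855 [y] (4,8)
    t=7.5400 [x] (5,8)
    t=7.5402 [y] (5,9) — stop
  → r_4 = 7.5402
beam 5: φ=45°, α=105°
  cosα=-0.2588 sinα=0.9659 | (1,2) | tMaxX 0.8887 tMaxY 0.5487 | tΔX 3.8637 tΔY 1.0353
    t=0.5487 [y] (1,3)
    t=0.8887 [x] (0,3) — stop
  → r_5 = 0.8887
beam 6: φ=90°, α=150°
  cosα=-0.8660 sinα=0.5000 | (1,2) | tMaxX 0.2656 tMaxY 1.0600 | tΔX 1.1547 tΔY 2.0000
    t=0.2656 [x] (0,2) — stop
  → r_6 = 0.2656
beam 7: φ=135°, α=195°
  cosα=-0.9659 sinα=-0.2588 | (1,2) | tMaxX 0.2381 tMaxY 1.8159 | tΔX 1.0353 tΔY 3.8637
    t=0.2381 [x] (0,2) — stop
  → r_7 = 0.2381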